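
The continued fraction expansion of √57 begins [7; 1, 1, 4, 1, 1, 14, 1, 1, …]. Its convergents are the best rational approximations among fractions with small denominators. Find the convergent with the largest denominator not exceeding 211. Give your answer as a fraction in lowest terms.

151/20

a_0 = 7: 7/1  (≤ bound)
a_1 = 1: 8/1  (≤ bound)
a_2 = 1: 15/2  (≤ bound)
a_3 = 4: 68/9  (≤ bound)
a_4 = 1: 83/11  (≤ bound)
a_5 = 1: 151/20  (≤ bound)
a_6 = 14: 2197/291  (> 211, stop)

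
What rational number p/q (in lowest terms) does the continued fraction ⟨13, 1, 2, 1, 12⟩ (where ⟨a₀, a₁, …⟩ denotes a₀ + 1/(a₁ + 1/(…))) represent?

Build up convergents one term at a time:
a_0 = 13: 13/1
a_1 = 1: 14/1
a_2 = 2: 41/3
a_3 = 1: 55/4
a_4 = 12: 701/51

701/51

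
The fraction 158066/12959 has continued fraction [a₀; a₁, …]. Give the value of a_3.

⌊158066/12959⌋ = 12, remainder 2558
⌊12959/2558⌋ = 5, remainder 169
⌊2558/169⌋ = 15, remainder 23
⌊169/23⌋ = 7, remainder 8

7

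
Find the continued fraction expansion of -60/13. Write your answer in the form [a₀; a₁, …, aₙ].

[-5; 2, 1, 1, 2]

Apply division with remainder until the remainder is 0:
⌊-60/13⌋ = -5, remainder 5
⌊13/5⌋ = 2, remainder 3
⌊5/3⌋ = 1, remainder 2
⌊3/2⌋ = 1, remainder 1
⌊2/1⌋ = 2, remainder 0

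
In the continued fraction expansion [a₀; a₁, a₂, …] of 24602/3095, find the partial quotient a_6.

3

24602 ÷ 3095 → quotient 7, remainder 2937
3095 ÷ 2937 → quotient 1, remainder 158
2937 ÷ 158 → quotient 18, remainder 93
158 ÷ 93 → quotient 1, remainder 65
93 ÷ 65 → quotient 1, remainder 28
65 ÷ 28 → quotient 2, remainder 9
28 ÷ 9 → quotient 3, remainder 1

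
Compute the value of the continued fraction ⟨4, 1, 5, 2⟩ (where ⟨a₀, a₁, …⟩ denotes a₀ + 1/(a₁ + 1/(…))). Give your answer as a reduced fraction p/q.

63/13

Start with 2.
5 + 1/(2/1) = 5 + 1/2 = 11/2
1 + 1/(11/2) = 1 + 2/11 = 13/11
4 + 1/(13/11) = 4 + 11/13 = 63/13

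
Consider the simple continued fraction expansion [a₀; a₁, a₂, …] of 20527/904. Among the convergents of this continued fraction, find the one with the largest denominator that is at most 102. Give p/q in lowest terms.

a_0 = 22: 22/1  (≤ bound)
a_1 = 1: 23/1  (≤ bound)
a_2 = 2: 68/3  (≤ bound)
a_3 = 2: 159/7  (≤ bound)
a_4 = 2: 386/17  (≤ bound)
a_5 = 3: 1317/58  (≤ bound)
a_6 = 7: 9605/423  (> 102, stop)

1317/58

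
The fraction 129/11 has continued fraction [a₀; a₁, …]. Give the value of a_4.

2

129 ÷ 11 → quotient 11, remainder 8
11 ÷ 8 → quotient 1, remainder 3
8 ÷ 3 → quotient 2, remainder 2
3 ÷ 2 → quotient 1, remainder 1
2 ÷ 1 → quotient 2, remainder 0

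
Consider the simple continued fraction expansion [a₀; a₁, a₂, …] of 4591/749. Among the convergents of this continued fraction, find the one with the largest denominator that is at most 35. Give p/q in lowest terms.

190/31

List convergents until the denominator exceeds the bound:
a_0 = 6: 6/1  (≤ bound)
a_1 = 7: 43/7  (≤ bound)
a_2 = 1: 49/8  (≤ bound)
a_3 = 2: 141/23  (≤ bound)
a_4 = 1: 190/31  (≤ bound)
a_5 = 1: 331/54  (> 35, stop)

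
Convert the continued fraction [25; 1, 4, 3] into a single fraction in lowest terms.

Start with 3.
4 + 1/(3/1) = 4 + 1/3 = 13/3
1 + 1/(13/3) = 1 + 3/13 = 16/13
25 + 1/(16/13) = 25 + 13/16 = 413/16

413/16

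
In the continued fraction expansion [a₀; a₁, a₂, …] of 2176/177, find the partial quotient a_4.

10

Repeatedly divide and take the remainder:
2176 ÷ 177 → quotient 12, remainder 52
177 ÷ 52 → quotient 3, remainder 21
52 ÷ 21 → quotient 2, remainder 10
21 ÷ 10 → quotient 2, remainder 1
10 ÷ 1 → quotient 10, remainder 0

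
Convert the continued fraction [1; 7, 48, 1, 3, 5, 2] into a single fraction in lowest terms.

17990/15747

Starting at the tail and folding back:
Start with 2.
5 + 1/(2/1) = 5 + 1/2 = 11/2
3 + 1/(11/2) = 3 + 2/11 = 35/11
1 + 1/(35/11) = 1 + 11/35 = 46/35
48 + 1/(46/35) = 48 + 35/46 = 2243/46
7 + 1/(2243/46) = 7 + 46/2243 = 15747/2243
1 + 1/(15747/2243) = 1 + 2243/15747 = 17990/15747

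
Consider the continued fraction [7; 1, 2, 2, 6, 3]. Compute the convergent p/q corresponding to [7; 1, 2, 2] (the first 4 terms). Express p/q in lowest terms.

54/7

a_0 = 7: 7/1
a_1 = 1: 8/1
a_2 = 2: 23/3
a_3 = 2: 54/7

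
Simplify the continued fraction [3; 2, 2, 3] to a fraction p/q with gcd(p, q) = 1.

58/17

Start with 3.
2 + 1/(3/1) = 2 + 1/3 = 7/3
2 + 1/(7/3) = 2 + 3/7 = 17/7
3 + 1/(17/7) = 3 + 7/17 = 58/17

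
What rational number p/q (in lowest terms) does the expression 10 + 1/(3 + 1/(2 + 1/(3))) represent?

Start with 3.
2 + 1/(3/1) = 2 + 1/3 = 7/3
3 + 1/(7/3) = 3 + 3/7 = 24/7
10 + 1/(24/7) = 10 + 7/24 = 247/24

247/24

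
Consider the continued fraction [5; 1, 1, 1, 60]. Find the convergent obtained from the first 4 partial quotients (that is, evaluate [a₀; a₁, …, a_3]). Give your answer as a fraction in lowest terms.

Start with 1.
1 + 1/(1/1) = 1 + 1/1 = 2/1
1 + 1/(2/1) = 1 + 1/2 = 3/2
5 + 1/(3/2) = 5 + 2/3 = 17/3

17/3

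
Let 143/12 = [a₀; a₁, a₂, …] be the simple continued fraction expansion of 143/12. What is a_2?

⌊143/12⌋ = 11, remainder 11
⌊12/11⌋ = 1, remainder 1
⌊11/1⌋ = 11, remainder 0

11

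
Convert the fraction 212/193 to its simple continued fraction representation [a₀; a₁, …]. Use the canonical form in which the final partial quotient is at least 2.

[1; 10, 6, 3]

212 ÷ 193 → quotient 1, remainder 19
193 ÷ 19 → quotient 10, remainder 3
19 ÷ 3 → quotient 6, remainder 1
3 ÷ 1 → quotient 3, remainder 0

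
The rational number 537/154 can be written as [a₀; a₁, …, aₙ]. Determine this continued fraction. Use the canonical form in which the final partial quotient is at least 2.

[3; 2, 18, 1, 3]

Apply division with remainder until the remainder is 0:
⌊537/154⌋ = 3, remainder 75
⌊154/75⌋ = 2, remainder 4
⌊75/4⌋ = 18, remainder 3
⌊4/3⌋ = 1, remainder 1
⌊3/1⌋ = 3, remainder 0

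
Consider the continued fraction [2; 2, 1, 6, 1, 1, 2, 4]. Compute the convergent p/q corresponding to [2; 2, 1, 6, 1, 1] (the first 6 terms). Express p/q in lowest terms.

Start with 1.
1 + 1/(1/1) = 1 + 1/1 = 2/1
6 + 1/(2/1) = 6 + 1/2 = 13/2
1 + 1/(13/2) = 1 + 2/13 = 15/13
2 + 1/(15/13) = 2 + 13/15 = 43/15
2 + 1/(43/15) = 2 + 15/43 = 101/43

101/43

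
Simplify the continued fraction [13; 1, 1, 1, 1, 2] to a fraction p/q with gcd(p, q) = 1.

177/13

Start with 2.
1 + 1/(2/1) = 1 + 1/2 = 3/2
1 + 1/(3/2) = 1 + 2/3 = 5/3
1 + 1/(5/3) = 1 + 3/5 = 8/5
1 + 1/(8/5) = 1 + 5/8 = 13/8
13 + 1/(13/8) = 13 + 8/13 = 177/13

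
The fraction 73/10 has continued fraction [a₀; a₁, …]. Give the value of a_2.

73 ÷ 10 → quotient 7, remainder 3
10 ÷ 3 → quotient 3, remainder 1
3 ÷ 1 → quotient 3, remainder 0

3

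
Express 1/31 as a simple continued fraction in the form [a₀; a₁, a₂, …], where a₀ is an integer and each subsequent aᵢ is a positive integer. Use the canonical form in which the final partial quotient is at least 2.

⌊1/31⌋ = 0, remainder 1
⌊31/1⌋ = 31, remainder 0

[0; 31]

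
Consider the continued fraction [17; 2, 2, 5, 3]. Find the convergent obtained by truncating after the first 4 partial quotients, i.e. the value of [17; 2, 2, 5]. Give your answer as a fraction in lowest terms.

Start with 5.
2 + 1/(5/1) = 2 + 1/5 = 11/5
2 + 1/(11/5) = 2 + 5/11 = 27/11
17 + 1/(27/11) = 17 + 11/27 = 470/27

470/27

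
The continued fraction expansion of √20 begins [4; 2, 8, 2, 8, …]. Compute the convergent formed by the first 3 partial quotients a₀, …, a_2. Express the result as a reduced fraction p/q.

Starting at the tail and folding back:
Start with 8.
2 + 1/(8/1) = 2 + 1/8 = 17/8
4 + 1/(17/8) = 4 + 8/17 = 76/17

76/17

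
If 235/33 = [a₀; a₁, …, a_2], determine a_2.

235 ÷ 33 → quotient 7, remainder 4
33 ÷ 4 → quotient 8, remainder 1
4 ÷ 1 → quotient 4, remainder 0

4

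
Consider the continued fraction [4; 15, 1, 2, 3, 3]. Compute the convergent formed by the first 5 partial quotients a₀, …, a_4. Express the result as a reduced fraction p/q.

638/157

Start with 3.
2 + 1/(3/1) = 2 + 1/3 = 7/3
1 + 1/(7/3) = 1 + 3/7 = 10/7
15 + 1/(10/7) = 15 + 7/10 = 157/10
4 + 1/(157/10) = 4 + 10/157 = 638/157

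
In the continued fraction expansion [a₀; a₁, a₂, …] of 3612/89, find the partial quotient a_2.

Repeatedly divide and take the remainder:
3612 = 40·89 + 52, so a_0 = 40
89 = 1·52 + 37, so a_1 = 1
52 = 1·37 + 15, so a_2 = 1

1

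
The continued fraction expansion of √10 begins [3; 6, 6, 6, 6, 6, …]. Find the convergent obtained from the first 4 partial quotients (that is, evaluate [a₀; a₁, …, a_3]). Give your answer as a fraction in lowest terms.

721/228

Start with 6.
6 + 1/(6/1) = 6 + 1/6 = 37/6
6 + 1/(37/6) = 6 + 6/37 = 228/37
3 + 1/(228/37) = 3 + 37/228 = 721/228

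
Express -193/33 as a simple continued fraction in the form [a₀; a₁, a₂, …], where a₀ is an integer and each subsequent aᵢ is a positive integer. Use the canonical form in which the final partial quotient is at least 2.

[-6; 6, 1, 1, 2]

⌊-193/33⌋ = -6, remainder 5
⌊33/5⌋ = 6, remainder 3
⌊5/3⌋ = 1, remainder 2
⌊3/2⌋ = 1, remainder 1
⌊2/1⌋ = 2, remainder 0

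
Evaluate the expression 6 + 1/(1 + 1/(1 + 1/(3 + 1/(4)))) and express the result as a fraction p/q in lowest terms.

197/30

a_0 = 6: 6/1
a_1 = 1: 7/1
a_2 = 1: 13/2
a_3 = 3: 46/7
a_4 = 4: 197/30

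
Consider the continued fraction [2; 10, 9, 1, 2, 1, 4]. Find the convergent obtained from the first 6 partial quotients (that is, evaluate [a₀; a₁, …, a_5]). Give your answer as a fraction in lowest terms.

Start with 1.
2 + 1/(1/1) = 2 + 1/1 = 3/1
1 + 1/(3/1) = 1 + 1/3 = 4/3
9 + 1/(4/3) = 9 + 3/4 = 39/4
10 + 1/(39/4) = 10 + 4/39 = 394/39
2 + 1/(394/39) = 2 + 39/394 = 827/394

827/394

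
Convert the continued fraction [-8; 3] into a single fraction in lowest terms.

-23/3

Build up convergents one term at a time:
a_0 = -8: -8/1
a_1 = 3: -23/3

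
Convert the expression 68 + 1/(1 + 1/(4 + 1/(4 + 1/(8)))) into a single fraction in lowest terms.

a_0 = 68: 68/1
a_1 = 1: 69/1
a_2 = 4: 344/5
a_3 = 4: 1445/21
a_4 = 8: 11904/173

11904/173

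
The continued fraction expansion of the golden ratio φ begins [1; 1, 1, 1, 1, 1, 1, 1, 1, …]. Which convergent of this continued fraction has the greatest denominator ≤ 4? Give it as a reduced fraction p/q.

5/3

List convergents until the denominator exceeds the bound:
a_0 = 1: 1/1  (≤ bound)
a_1 = 1: 2/1  (≤ bound)
a_2 = 1: 3/2  (≤ bound)
a_3 = 1: 5/3  (≤ bound)
a_4 = 1: 8/5  (> 4, stop)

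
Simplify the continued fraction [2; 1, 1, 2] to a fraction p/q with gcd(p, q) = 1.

13/5

Start with 2.
1 + 1/(2/1) = 1 + 1/2 = 3/2
1 + 1/(3/2) = 1 + 2/3 = 5/3
2 + 1/(5/3) = 2 + 3/5 = 13/5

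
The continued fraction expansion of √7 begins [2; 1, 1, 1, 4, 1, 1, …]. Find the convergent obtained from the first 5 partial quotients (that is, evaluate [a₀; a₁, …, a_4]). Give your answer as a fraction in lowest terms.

Starting at the tail and folding back:
Start with 4.
1 + 1/(4/1) = 1 + 1/4 = 5/4
1 + 1/(5/4) = 1 + 4/5 = 9/5
1 + 1/(9/5) = 1 + 5/9 = 14/9
2 + 1/(14/9) = 2 + 9/14 = 37/14

37/14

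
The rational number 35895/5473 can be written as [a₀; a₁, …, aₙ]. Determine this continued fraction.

⌊35895/5473⌋ = 6, remainder 3057
⌊5473/3057⌋ = 1, remainder 2416
⌊3057/2416⌋ = 1, remainder 641
⌊2416/641⌋ = 3, remainder 493
⌊641/493⌋ = 1, remainder 148
⌊493/148⌋ = 3, remainder 49
⌊148/49⌋ = 3, remainder 1
⌊49/1⌋ = 49, remainder 0

[6; 1, 1, 3, 1, 3, 3, 49]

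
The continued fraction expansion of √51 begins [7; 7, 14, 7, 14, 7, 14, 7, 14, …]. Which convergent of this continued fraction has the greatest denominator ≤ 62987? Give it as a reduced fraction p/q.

a_0 = 7: 7/1  (≤ bound)
a_1 = 7: 50/7  (≤ bound)
a_2 = 14: 707/99  (≤ bound)
a_3 = 7: 4999/700  (≤ bound)
a_4 = 14: 70693/9899  (≤ bound)
a_5 = 7: 499850/69993  (> 62987, stop)

70693/9899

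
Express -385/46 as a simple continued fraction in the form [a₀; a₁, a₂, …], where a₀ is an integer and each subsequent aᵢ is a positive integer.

[-9; 1, 1, 1, 2, 2, 2]

⌊-385/46⌋ = -9, remainder 29
⌊46/29⌋ = 1, remainder 17
⌊29/17⌋ = 1, remainder 12
⌊17/12⌋ = 1, remainder 5
⌊12/5⌋ = 2, remainder 2
⌊5/2⌋ = 2, remainder 1
⌊2/1⌋ = 2, remainder 0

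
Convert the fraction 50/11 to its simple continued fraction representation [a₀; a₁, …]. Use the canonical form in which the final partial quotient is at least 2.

⌊50/11⌋ = 4, remainder 6
⌊11/6⌋ = 1, remainder 5
⌊6/5⌋ = 1, remainder 1
⌊5/1⌋ = 5, remainder 0

[4; 1, 1, 5]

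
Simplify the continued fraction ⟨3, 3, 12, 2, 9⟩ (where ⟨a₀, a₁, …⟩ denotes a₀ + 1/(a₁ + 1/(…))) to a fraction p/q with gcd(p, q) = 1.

Collapse the nested fraction from the inside out:
Start with 9.
2 + 1/(9/1) = 2 + 1/9 = 19/9
12 + 1/(19/9) = 12 + 9/19 = 237/19
3 + 1/(237/19) = 3 + 19/237 = 730/237
3 + 1/(730/237) = 3 + 237/730 = 2427/730

2427/730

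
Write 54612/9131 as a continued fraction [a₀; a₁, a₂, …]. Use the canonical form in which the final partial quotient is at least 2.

[5; 1, 51, 2, 10, 2, 1, 2]

54612 ÷ 9131 → quotient 5, remainder 8957
9131 ÷ 8957 → quotient 1, remainder 174
8957 ÷ 174 → quotient 51, remainder 83
174 ÷ 83 → quotient 2, remainder 8
83 ÷ 8 → quotient 10, remainder 3
8 ÷ 3 → quotient 2, remainder 2
3 ÷ 2 → quotient 1, remainder 1
2 ÷ 1 → quotient 2, remainder 0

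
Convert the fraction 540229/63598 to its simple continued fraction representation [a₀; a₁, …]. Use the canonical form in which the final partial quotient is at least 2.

Run the Euclidean algorithm, recording each quotient:
540229 ÷ 63598 → quotient 8, remainder 31445
63598 ÷ 31445 → quotient 2, remainder 708
31445 ÷ 708 → quotient 44, remainder 293
708 ÷ 293 → quotient 2, remainder 122
293 ÷ 122 → quotient 2, remainder 49
122 ÷ 49 → quotient 2, remainder 24
49 ÷ 24 → quotient 2, remainder 1
24 ÷ 1 → quotient 24, remainder 0

[8; 2, 44, 2, 2, 2, 2, 24]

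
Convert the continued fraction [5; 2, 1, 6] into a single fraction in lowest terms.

107/20

Build up convergents one term at a time:
a_0 = 5: 5/1
a_1 = 2: 11/2
a_2 = 1: 16/3
a_3 = 6: 107/20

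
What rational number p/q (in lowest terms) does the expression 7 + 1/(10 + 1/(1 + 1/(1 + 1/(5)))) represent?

823/116

Starting at the tail and folding back:
Start with 5.
1 + 1/(5/1) = 1 + 1/5 = 6/5
1 + 1/(6/5) = 1 + 5/6 = 11/6
10 + 1/(11/6) = 10 + 6/11 = 116/11
7 + 1/(116/11) = 7 + 11/116 = 823/116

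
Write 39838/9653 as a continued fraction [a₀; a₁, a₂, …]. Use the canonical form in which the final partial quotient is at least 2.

[4; 7, 1, 6, 1, 10, 14]

⌊39838/9653⌋ = 4, remainder 1226
⌊9653/1226⌋ = 7, remainder 1071
⌊1226/1071⌋ = 1, remainder 155
⌊1071/155⌋ = 6, remainder 141
⌊155/141⌋ = 1, remainder 14
⌊141/14⌋ = 10, remainder 1
⌊14/1⌋ = 14, remainder 0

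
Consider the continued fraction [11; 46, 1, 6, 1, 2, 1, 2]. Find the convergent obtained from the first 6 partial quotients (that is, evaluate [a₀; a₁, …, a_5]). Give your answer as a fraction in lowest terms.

11881/1078

Compute successive convergents:
a_0 = 11: 11/1
a_1 = 46: 507/46
a_2 = 1: 518/47
a_3 = 6: 3615/328
a_4 = 1: 4133/375
a_5 = 2: 11881/1078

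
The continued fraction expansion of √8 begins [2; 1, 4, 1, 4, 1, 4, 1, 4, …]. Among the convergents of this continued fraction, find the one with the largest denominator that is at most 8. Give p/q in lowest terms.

17/6

a_0 = 2: 2/1  (≤ bound)
a_1 = 1: 3/1  (≤ bound)
a_2 = 4: 14/5  (≤ bound)
a_3 = 1: 17/6  (≤ bound)
a_4 = 4: 82/29  (> 8, stop)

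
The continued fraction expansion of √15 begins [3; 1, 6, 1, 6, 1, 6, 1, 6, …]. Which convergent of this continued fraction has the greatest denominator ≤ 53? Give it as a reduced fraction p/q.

List convergents until the denominator exceeds the bound:
a_0 = 3: 3/1  (≤ bound)
a_1 = 1: 4/1  (≤ bound)
a_2 = 6: 27/7  (≤ bound)
a_3 = 1: 31/8  (≤ bound)
a_4 = 6: 213/55  (> 53, stop)

31/8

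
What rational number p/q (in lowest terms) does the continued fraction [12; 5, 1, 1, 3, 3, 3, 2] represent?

11863/974

Start with 2.
3 + 1/(2/1) = 3 + 1/2 = 7/2
3 + 1/(7/2) = 3 + 2/7 = 23/7
3 + 1/(23/7) = 3 + 7/23 = 76/23
1 + 1/(76/23) = 1 + 23/76 = 99/76
1 + 1/(99/76) = 1 + 76/99 = 175/99
5 + 1/(175/99) = 5 + 99/175 = 974/175
12 + 1/(974/175) = 12 + 175/974 = 11863/974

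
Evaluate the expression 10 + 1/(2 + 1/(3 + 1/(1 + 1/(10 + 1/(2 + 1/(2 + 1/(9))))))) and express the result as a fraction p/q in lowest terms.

Work from the innermost term outward:
Start with 9.
2 + 1/(9/1) = 2 + 1/9 = 19/9
2 + 1/(19/9) = 2 + 9/19 = 47/19
10 + 1/(47/19) = 10 + 19/47 = 489/47
1 + 1/(489/47) = 1 + 47/489 = 536/489
3 + 1/(536/489) = 3 + 489/536 = 2097/536
2 + 1/(2097/536) = 2 + 536/2097 = 4730/2097
10 + 1/(4730/2097) = 10 + 2097/4730 = 49397/4730

49397/4730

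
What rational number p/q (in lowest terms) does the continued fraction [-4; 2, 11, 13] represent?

-1060/301

Build up convergents one term at a time:
a_0 = -4: -4/1
a_1 = 2: -7/2
a_2 = 11: -81/23
a_3 = 13: -1060/301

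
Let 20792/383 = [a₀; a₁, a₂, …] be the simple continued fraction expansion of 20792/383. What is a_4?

20792 = 54·383 + 110, so a_0 = 54
383 = 3·110 + 53, so a_1 = 3
110 = 2·53 + 4, so a_2 = 2
53 = 13·4 + 1, so a_3 = 13
4 = 4·1 + 0, so a_4 = 4

4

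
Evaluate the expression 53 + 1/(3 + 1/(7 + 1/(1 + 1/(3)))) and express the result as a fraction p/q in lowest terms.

a_0 = 53: 53/1
a_1 = 3: 160/3
a_2 = 7: 1173/22
a_3 = 1: 1333/25
a_4 = 3: 5172/97

5172/97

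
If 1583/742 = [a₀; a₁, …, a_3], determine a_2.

Run the Euclidean algorithm, recording each quotient:
⌊1583/742⌋ = 2, remainder 99
⌊742/99⌋ = 7, remainder 49
⌊99/49⌋ = 2, remainder 1

2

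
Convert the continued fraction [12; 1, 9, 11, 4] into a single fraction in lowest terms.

Use the convergent recurrence hₖ = aₖ·hₖ₋₁ + hₖ₋₂ (and likewise for the denominators kₖ):
a_0 = 12: 12/1
a_1 = 1: 13/1
a_2 = 9: 129/10
a_3 = 11: 1432/111
a_4 = 4: 5857/454

5857/454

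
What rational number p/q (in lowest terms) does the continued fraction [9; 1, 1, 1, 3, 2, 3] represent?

Compute successive convergents:
a_0 = 9: 9/1
a_1 = 1: 10/1
a_2 = 1: 19/2
a_3 = 1: 29/3
a_4 = 3: 106/11
a_5 = 2: 241/25
a_6 = 3: 829/86

829/86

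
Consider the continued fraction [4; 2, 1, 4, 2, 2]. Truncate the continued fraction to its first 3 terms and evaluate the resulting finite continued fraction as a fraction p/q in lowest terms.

13/3

a_0 = 4: 4/1
a_1 = 2: 9/2
a_2 = 1: 13/3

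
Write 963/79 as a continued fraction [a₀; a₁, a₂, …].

Apply division with remainder until the remainder is 0:
⌊963/79⌋ = 12, remainder 15
⌊79/15⌋ = 5, remainder 4
⌊15/4⌋ = 3, remainder 3
⌊4/3⌋ = 1, remainder 1
⌊3/1⌋ = 3, remainder 0

[12; 5, 3, 1, 3]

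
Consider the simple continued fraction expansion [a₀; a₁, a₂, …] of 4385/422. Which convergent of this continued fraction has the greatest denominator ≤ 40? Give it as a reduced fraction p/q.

239/23

List convergents until the denominator exceeds the bound:
a_0 = 10: 10/1  (≤ bound)
a_1 = 2: 21/2  (≤ bound)
a_2 = 1: 31/3  (≤ bound)
a_3 = 1: 52/5  (≤ bound)
a_4 = 3: 187/18  (≤ bound)
a_5 = 1: 239/23  (≤ bound)
a_6 = 5: 1382/133  (> 40, stop)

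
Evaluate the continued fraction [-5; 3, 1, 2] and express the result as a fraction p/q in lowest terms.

Compute successive convergents:
a_0 = -5: -5/1
a_1 = 3: -14/3
a_2 = 1: -19/4
a_3 = 2: -52/11

-52/11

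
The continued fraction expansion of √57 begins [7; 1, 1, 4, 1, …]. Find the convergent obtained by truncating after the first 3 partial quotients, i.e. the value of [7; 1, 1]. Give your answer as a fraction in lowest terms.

Use the convergent recurrence hₖ = aₖ·hₖ₋₁ + hₖ₋₂ (and likewise for the denominators kₖ):
a_0 = 7: 7/1
a_1 = 1: 8/1
a_2 = 1: 15/2

15/2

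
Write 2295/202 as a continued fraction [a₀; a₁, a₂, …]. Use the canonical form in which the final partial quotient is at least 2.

[11; 2, 1, 3, 3, 2, 2]

2295 ÷ 202 → quotient 11, remainder 73
202 ÷ 73 → quotient 2, remainder 56
73 ÷ 56 → quotient 1, remainder 17
56 ÷ 17 → quotient 3, remainder 5
17 ÷ 5 → quotient 3, remainder 2
5 ÷ 2 → quotient 2, remainder 1
2 ÷ 1 → quotient 2, remainder 0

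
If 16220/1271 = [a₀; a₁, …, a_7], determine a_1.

1

Repeatedly divide and take the remainder:
16220 = 12·1271 + 968, so a_0 = 12
1271 = 1·968 + 303, so a_1 = 1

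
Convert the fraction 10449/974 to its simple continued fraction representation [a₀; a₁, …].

Run the Euclidean algorithm, recording each quotient:
⌊10449/974⌋ = 10, remainder 709
⌊974/709⌋ = 1, remainder 265
⌊709/265⌋ = 2, remainder 179
⌊265/179⌋ = 1, remainder 86
⌊179/86⌋ = 2, remainder 7
⌊86/7⌋ = 12, remainder 2
⌊7/2⌋ = 3, remainder 1
⌊2/1⌋ = 2, remainder 0

[10; 1, 2, 1, 2, 12, 3, 2]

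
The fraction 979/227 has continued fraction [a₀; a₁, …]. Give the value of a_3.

⌊979/227⌋ = 4, remainder 71
⌊227/71⌋ = 3, remainder 14
⌊71/14⌋ = 5, remainder 1
⌊14/1⌋ = 14, remainder 0

14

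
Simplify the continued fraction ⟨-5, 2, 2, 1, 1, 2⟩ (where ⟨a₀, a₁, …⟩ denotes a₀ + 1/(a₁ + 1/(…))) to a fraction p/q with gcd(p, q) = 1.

-142/31

Start with 2.
1 + 1/(2/1) = 1 + 1/2 = 3/2
1 + 1/(3/2) = 1 + 2/3 = 5/3
2 + 1/(5/3) = 2 + 3/5 = 13/5
2 + 1/(13/5) = 2 + 5/13 = 31/13
-5 + 1/(31/13) = -5 + 13/31 = -142/31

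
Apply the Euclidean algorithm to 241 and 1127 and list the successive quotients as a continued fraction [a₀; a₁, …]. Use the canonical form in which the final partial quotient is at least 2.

[0; 4, 1, 2, 11, 7]

Repeatedly divide and take the remainder:
241 = 0·1127 + 241, so a_0 = 0
1127 = 4·241 + 163, so a_1 = 4
241 = 1·163 + 78, so a_2 = 1
163 = 2·78 + 7, so a_3 = 2
78 = 11·7 + 1, so a_4 = 11
7 = 7·1 + 0, so a_5 = 7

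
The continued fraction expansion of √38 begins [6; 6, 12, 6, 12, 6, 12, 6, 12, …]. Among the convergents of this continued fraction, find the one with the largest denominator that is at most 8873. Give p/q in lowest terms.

33294/5401

List convergents until the denominator exceeds the bound:
a_0 = 6: 6/1  (≤ bound)
a_1 = 6: 37/6  (≤ bound)
a_2 = 12: 450/73  (≤ bound)
a_3 = 6: 2737/444  (≤ bound)
a_4 = 12: 33294/5401  (≤ bound)
a_5 = 6: 202501/32850  (> 8873, stop)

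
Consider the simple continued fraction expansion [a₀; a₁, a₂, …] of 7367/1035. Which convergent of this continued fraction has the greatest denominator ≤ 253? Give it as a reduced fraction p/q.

List convergents until the denominator exceeds the bound:
a_0 = 7: 7/1  (≤ bound)
a_1 = 8: 57/8  (≤ bound)
a_2 = 2: 121/17  (≤ bound)
a_3 = 14: 1751/246  (≤ bound)
a_4 = 1: 1872/263  (> 253, stop)

1751/246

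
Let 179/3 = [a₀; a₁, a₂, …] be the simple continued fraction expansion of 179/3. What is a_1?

179 = 59·3 + 2, so a_0 = 59
3 = 1·2 + 1, so a_1 = 1

1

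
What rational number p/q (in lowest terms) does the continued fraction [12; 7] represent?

a_0 = 12: 12/1
a_1 = 7: 85/7

85/7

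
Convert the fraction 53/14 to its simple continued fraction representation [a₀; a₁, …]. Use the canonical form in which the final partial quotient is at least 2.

[3; 1, 3, 1, 2]

53 ÷ 14 → quotient 3, remainder 11
14 ÷ 11 → quotient 1, remainder 3
11 ÷ 3 → quotient 3, remainder 2
3 ÷ 2 → quotient 1, remainder 1
2 ÷ 1 → quotient 2, remainder 0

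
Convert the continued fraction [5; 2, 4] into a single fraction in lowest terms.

49/9

a_0 = 5: 5/1
a_1 = 2: 11/2
a_2 = 4: 49/9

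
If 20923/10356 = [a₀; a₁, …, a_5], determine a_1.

49

20923 ÷ 10356 → quotient 2, remainder 211
10356 ÷ 211 → quotient 49, remainder 17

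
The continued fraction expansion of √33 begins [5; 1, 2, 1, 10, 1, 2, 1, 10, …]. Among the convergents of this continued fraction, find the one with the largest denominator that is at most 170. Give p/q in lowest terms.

a_0 = 5: 5/1  (≤ bound)
a_1 = 1: 6/1  (≤ bound)
a_2 = 2: 17/3  (≤ bound)
a_3 = 1: 23/4  (≤ bound)
a_4 = 10: 247/43  (≤ bound)
a_5 = 1: 270/47  (≤ bound)
a_6 = 2: 787/137  (≤ bound)
a_7 = 1: 1057/184  (> 170, stop)

787/137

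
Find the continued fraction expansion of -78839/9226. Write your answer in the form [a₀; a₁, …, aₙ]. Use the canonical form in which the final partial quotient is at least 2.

[-9; 2, 5, 55, 1, 2, 1, 3]

Repeatedly divide and take the remainder:
⌊-78839/9226⌋ = -9, remainder 4195
⌊9226/4195⌋ = 2, remainder 836
⌊4195/836⌋ = 5, remainder 15
⌊836/15⌋ = 55, remainder 11
⌊15/11⌋ = 1, remainder 4
⌊11/4⌋ = 2, remainder 3
⌊4/3⌋ = 1, remainder 1
⌊3/1⌋ = 3, remainder 0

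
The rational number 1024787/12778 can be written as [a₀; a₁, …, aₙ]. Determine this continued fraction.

Run the Euclidean algorithm, recording each quotient:
⌊1024787/12778⌋ = 80, remainder 2547
⌊12778/2547⌋ = 5, remainder 43
⌊2547/43⌋ = 59, remainder 10
⌊43/10⌋ = 4, remainder 3
⌊10/3⌋ = 3, remainder 1
⌊3/1⌋ = 3, remainder 0

[80; 5, 59, 4, 3, 3]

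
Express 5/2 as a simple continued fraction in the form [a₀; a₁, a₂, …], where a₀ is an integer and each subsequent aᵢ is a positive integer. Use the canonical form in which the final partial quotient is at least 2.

[2; 2]

5 ÷ 2 → quotient 2, remainder 1
2 ÷ 1 → quotient 2, remainder 0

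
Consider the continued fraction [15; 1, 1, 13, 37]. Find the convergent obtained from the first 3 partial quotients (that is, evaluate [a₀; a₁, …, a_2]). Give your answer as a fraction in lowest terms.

a_0 = 15: 15/1
a_1 = 1: 16/1
a_2 = 1: 31/2

31/2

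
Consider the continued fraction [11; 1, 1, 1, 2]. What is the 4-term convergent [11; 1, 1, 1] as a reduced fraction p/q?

35/3

Work from the innermost term outward:
Start with 1.
1 + 1/(1/1) = 1 + 1/1 = 2/1
1 + 1/(2/1) = 1 + 1/2 = 3/2
11 + 1/(3/2) = 11 + 2/3 = 35/3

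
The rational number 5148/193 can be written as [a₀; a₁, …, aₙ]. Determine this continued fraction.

5148 = 26·193 + 130, so a_0 = 26
193 = 1·130 + 63, so a_1 = 1
130 = 2·63 + 4, so a_2 = 2
63 = 15·4 + 3, so a_3 = 15
4 = 1·3 + 1, so a_4 = 1
3 = 3·1 + 0, so a_5 = 3

[26; 1, 2, 15, 1, 3]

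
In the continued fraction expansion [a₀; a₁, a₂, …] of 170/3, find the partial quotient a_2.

2

Run the Euclidean algorithm, recording each quotient:
170 ÷ 3 → quotient 56, remainder 2
3 ÷ 2 → quotient 1, remainder 1
2 ÷ 1 → quotient 2, remainder 0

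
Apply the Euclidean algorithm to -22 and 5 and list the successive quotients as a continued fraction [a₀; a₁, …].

[-5; 1, 1, 2]

-22 ÷ 5 → quotient -5, remainder 3
5 ÷ 3 → quotient 1, remainder 2
3 ÷ 2 → quotient 1, remainder 1
2 ÷ 1 → quotient 2, remainder 0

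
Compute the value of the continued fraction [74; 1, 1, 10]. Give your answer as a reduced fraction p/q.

1565/21

Build up convergents one term at a time:
a_0 = 74: 74/1
a_1 = 1: 75/1
a_2 = 1: 149/2
a_3 = 10: 1565/21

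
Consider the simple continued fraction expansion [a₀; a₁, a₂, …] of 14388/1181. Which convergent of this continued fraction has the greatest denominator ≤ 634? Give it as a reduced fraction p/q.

a_0 = 12: 12/1  (≤ bound)
a_1 = 5: 61/5  (≤ bound)
a_2 = 2: 134/11  (≤ bound)
a_3 = 7: 999/82  (≤ bound)
a_4 = 4: 4130/339  (≤ bound)
a_5 = 1: 5129/421  (≤ bound)
a_6 = 2: 14388/1181  (> 634, stop)

5129/421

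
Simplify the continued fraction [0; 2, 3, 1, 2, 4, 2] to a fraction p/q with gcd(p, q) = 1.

a_0 = 0: 0/1
a_1 = 2: 1/2
a_2 = 3: 3/7
a_3 = 1: 4/9
a_4 = 2: 11/25
a_5 = 4: 48/109
a_6 = 2: 107/243

107/243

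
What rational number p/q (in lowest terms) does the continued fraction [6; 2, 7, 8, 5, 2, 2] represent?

Use the convergent recurrence hₖ = aₖ·hₖ₋₁ + hₖ₋₂ (and likewise for the denominators kₖ):
a_0 = 6: 6/1
a_1 = 2: 13/2
a_2 = 7: 97/15
a_3 = 8: 789/122
a_4 = 5: 4042/625
a_5 = 2: 8873/1372
a_6 = 2: 21788/3369

21788/3369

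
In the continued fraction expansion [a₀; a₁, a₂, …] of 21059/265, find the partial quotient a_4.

⌊21059/265⌋ = 79, remainder 124
⌊265/124⌋ = 2, remainder 17
⌊124/17⌋ = 7, remainder 5
⌊17/5⌋ = 3, remainder 2
⌊5/2⌋ = 2, remainder 1

2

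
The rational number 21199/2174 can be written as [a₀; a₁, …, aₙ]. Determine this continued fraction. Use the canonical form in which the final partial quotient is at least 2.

⌊21199/2174⌋ = 9, remainder 1633
⌊2174/1633⌋ = 1, remainder 541
⌊1633/541⌋ = 3, remainder 10
⌊541/10⌋ = 54, remainder 1
⌊10/1⌋ = 10, remainder 0

[9; 1, 3, 54, 10]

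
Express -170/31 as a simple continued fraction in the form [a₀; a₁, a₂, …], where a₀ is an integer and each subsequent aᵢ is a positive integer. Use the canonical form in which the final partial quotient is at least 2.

Run the Euclidean algorithm, recording each quotient:
⌊-170/31⌋ = -6, remainder 16
⌊31/16⌋ = 1, remainder 15
⌊16/15⌋ = 1, remainder 1
⌊15/1⌋ = 15, remainder 0

[-6; 1, 1, 15]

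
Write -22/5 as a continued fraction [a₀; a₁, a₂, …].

[-5; 1, 1, 2]

Run the Euclidean algorithm, recording each quotient:
⌊-22/5⌋ = -5, remainder 3
⌊5/3⌋ = 1, remainder 2
⌊3/2⌋ = 1, remainder 1
⌊2/1⌋ = 2, remainder 0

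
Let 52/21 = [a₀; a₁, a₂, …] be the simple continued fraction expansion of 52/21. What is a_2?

52 = 2·21 + 10, so a_0 = 2
21 = 2·10 + 1, so a_1 = 2
10 = 10·1 + 0, so a_2 = 10

10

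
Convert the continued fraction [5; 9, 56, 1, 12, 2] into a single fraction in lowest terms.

Start with 2.
12 + 1/(2/1) = 12 + 1/2 = 25/2
1 + 1/(25/2) = 1 + 2/25 = 27/25
56 + 1/(27/25) = 56 + 25/27 = 1537/27
9 + 1/(1537/27) = 9 + 27/1537 = 13860/1537
5 + 1/(13860/1537) = 5 + 1537/13860 = 70837/13860

70837/13860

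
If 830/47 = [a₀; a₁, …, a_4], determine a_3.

1

830 = 17·47 + 31, so a_0 = 17
47 = 1·31 + 16, so a_1 = 1
31 = 1·16 + 15, so a_2 = 1
16 = 1·15 + 1, so a_3 = 1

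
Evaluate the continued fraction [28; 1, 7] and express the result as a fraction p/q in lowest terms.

231/8

Start with 7.
1 + 1/(7/1) = 1 + 1/7 = 8/7
28 + 1/(8/7) = 28 + 7/8 = 231/8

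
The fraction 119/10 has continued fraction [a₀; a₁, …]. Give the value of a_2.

Apply division with remainder until the remainder is 0:
119 = 11·10 + 9, so a_0 = 11
10 = 1·9 + 1, so a_1 = 1
9 = 9·1 + 0, so a_2 = 9

9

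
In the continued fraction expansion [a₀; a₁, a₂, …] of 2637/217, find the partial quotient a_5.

1

2637 = 12·217 + 33, so a_0 = 12
217 = 6·33 + 19, so a_1 = 6
33 = 1·19 + 14, so a_2 = 1
19 = 1·14 + 5, so a_3 = 1
14 = 2·5 + 4, so a_4 = 2
5 = 1·4 + 1, so a_5 = 1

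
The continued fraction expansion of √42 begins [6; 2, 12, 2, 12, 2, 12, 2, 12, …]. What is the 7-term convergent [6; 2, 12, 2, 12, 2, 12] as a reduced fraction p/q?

109194/16849

Collapse the nested fraction from the inside out:
Start with 12.
2 + 1/(12/1) = 2 + 1/12 = 25/12
12 + 1/(25/12) = 12 + 12/25 = 312/25
2 + 1/(312/25) = 2 + 25/312 = 649/312
12 + 1/(649/312) = 12 + 312/649 = 8100/649
2 + 1/(8100/649) = 2 + 649/8100 = 16849/8100
6 + 1/(16849/8100) = 6 + 8100/16849 = 109194/16849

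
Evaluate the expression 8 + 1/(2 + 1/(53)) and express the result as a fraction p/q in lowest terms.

Start with 53.
2 + 1/(53/1) = 2 + 1/53 = 107/53
8 + 1/(107/53) = 8 + 53/107 = 909/107

909/107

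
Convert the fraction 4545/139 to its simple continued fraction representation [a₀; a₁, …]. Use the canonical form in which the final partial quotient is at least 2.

[32; 1, 2, 3, 4, 3]

Run the Euclidean algorithm, recording each quotient:
⌊4545/139⌋ = 32, remainder 97
⌊139/97⌋ = 1, remainder 42
⌊97/42⌋ = 2, remainder 13
⌊42/13⌋ = 3, remainder 3
⌊13/3⌋ = 4, remainder 1
⌊3/1⌋ = 3, remainder 0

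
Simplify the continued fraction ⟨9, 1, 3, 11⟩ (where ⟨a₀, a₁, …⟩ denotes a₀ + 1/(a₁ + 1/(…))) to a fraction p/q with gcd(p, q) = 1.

439/45

a_0 = 9: 9/1
a_1 = 1: 10/1
a_2 = 3: 39/4
a_3 = 11: 439/45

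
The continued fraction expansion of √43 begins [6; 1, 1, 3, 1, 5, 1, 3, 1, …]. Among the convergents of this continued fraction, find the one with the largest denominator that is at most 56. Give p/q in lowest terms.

341/52

a_0 = 6: 6/1  (≤ bound)
a_1 = 1: 7/1  (≤ bound)
a_2 = 1: 13/2  (≤ bound)
a_3 = 3: 46/7  (≤ bound)
a_4 = 1: 59/9  (≤ bound)
a_5 = 5: 341/52  (≤ bound)
a_6 = 1: 400/61  (> 56, stop)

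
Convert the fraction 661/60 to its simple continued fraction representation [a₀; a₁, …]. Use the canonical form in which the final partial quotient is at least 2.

661 ÷ 60 → quotient 11, remainder 1
60 ÷ 1 → quotient 60, remainder 0

[11; 60]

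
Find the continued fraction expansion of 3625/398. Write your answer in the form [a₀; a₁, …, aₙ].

Run the Euclidean algorithm, recording each quotient:
⌊3625/398⌋ = 9, remainder 43
⌊398/43⌋ = 9, remainder 11
⌊43/11⌋ = 3, remainder 10
⌊11/10⌋ = 1, remainder 1
⌊10/1⌋ = 10, remainder 0

[9; 9, 3, 1, 10]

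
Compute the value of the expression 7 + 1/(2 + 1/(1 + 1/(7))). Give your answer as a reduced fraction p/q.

a_0 = 7: 7/1
a_1 = 2: 15/2
a_2 = 1: 22/3
a_3 = 7: 169/23

169/23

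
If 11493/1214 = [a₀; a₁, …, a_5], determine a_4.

Repeatedly divide and take the remainder:
11493 = 9·1214 + 567, so a_0 = 9
1214 = 2·567 + 80, so a_1 = 2
567 = 7·80 + 7, so a_2 = 7
80 = 11·7 + 3, so a_3 = 11
7 = 2·3 + 1, so a_4 = 2

2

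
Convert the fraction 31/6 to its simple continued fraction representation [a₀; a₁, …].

31 = 5·6 + 1, so a_0 = 5
6 = 6·1 + 0, so a_1 = 6

[5; 6]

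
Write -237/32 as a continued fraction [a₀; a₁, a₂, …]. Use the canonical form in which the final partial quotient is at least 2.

-237 = -8·32 + 19, so a_0 = -8
32 = 1·19 + 13, so a_1 = 1
19 = 1·13 + 6, so a_2 = 1
13 = 2·6 + 1, so a_3 = 2
6 = 6·1 + 0, so a_4 = 6

[-8; 1, 1, 2, 6]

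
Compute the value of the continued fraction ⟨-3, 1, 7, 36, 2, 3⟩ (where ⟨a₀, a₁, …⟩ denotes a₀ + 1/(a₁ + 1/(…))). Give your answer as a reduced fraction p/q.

Collapse the nested fraction from the inside out:
Start with 3.
2 + 1/(3/1) = 2 + 1/3 = 7/3
36 + 1/(7/3) = 36 + 3/7 = 255/7
7 + 1/(255/7) = 7 + 7/255 = 1792/255
1 + 1/(1792/255) = 1 + 255/1792 = 2047/1792
-3 + 1/(2047/1792) = -3 + 1792/2047 = -4349/2047

-4349/2047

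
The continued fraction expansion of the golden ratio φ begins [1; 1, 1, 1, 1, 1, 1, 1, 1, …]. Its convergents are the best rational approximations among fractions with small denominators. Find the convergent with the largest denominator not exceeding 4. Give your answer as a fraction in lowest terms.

5/3

List convergents until the denominator exceeds the bound:
a_0 = 1: 1/1  (≤ bound)
a_1 = 1: 2/1  (≤ bound)
a_2 = 1: 3/2  (≤ bound)
a_3 = 1: 5/3  (≤ bound)
a_4 = 1: 8/5  (> 4, stop)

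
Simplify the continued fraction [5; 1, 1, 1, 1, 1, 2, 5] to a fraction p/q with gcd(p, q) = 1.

a_0 = 5: 5/1
a_1 = 1: 6/1
a_2 = 1: 11/2
a_3 = 1: 17/3
a_4 = 1: 28/5
a_5 = 1: 45/8
a_6 = 2: 118/21
a_7 = 5: 635/113

635/113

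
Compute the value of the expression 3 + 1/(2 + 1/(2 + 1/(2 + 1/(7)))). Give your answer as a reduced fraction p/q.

304/89

Work from the innermost term outward:
Start with 7.
2 + 1/(7/1) = 2 + 1/7 = 15/7
2 + 1/(15/7) = 2 + 7/15 = 37/15
2 + 1/(37/15) = 2 + 15/37 = 89/37
3 + 1/(89/37) = 3 + 37/89 = 304/89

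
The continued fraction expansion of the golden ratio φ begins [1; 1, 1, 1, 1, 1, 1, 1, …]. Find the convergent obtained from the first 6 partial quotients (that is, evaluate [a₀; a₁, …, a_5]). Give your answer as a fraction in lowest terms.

Compute successive convergents:
a_0 = 1: 1/1
a_1 = 1: 2/1
a_2 = 1: 3/2
a_3 = 1: 5/3
a_4 = 1: 8/5
a_5 = 1: 13/8

13/8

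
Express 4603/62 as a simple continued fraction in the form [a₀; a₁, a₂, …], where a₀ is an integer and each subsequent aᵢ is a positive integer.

Run the Euclidean algorithm, recording each quotient:
4603 ÷ 62 → quotient 74, remainder 15
62 ÷ 15 → quotient 4, remainder 2
15 ÷ 2 → quotient 7, remainder 1
2 ÷ 1 → quotient 2, remainder 0

[74; 4, 7, 2]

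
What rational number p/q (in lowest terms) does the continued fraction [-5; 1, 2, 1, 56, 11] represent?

Start with 11.
56 + 1/(11/1) = 56 + 1/11 = 617/11
1 + 1/(617/11) = 1 + 11/617 = 628/617
2 + 1/(628/617) = 2 + 617/628 = 1873/628
1 + 1/(1873/628) = 1 + 628/1873 = 2501/1873
-5 + 1/(2501/1873) = -5 + 1873/2501 = -10632/2501

-10632/2501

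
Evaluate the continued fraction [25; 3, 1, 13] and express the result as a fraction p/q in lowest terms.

Compute successive convergents:
a_0 = 25: 25/1
a_1 = 3: 76/3
a_2 = 1: 101/4
a_3 = 13: 1389/55

1389/55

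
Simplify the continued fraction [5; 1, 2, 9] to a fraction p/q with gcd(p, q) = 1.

159/28

Work from the innermost term outward:
Start with 9.
2 + 1/(9/1) = 2 + 1/9 = 19/9
1 + 1/(19/9) = 1 + 9/19 = 28/19
5 + 1/(28/19) = 5 + 19/28 = 159/28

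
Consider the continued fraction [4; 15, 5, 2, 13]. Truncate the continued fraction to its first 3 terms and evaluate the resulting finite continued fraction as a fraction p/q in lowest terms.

309/76

a_0 = 4: 4/1
a_1 = 15: 61/15
a_2 = 5: 309/76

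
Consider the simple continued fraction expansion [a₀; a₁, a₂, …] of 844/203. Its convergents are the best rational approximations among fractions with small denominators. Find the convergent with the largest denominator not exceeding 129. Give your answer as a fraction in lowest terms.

List convergents until the denominator exceeds the bound:
a_0 = 4: 4/1  (≤ bound)
a_1 = 6: 25/6  (≤ bound)
a_2 = 2: 54/13  (≤ bound)
a_3 = 1: 79/19  (≤ bound)
a_4 = 10: 844/203  (> 129, stop)

79/19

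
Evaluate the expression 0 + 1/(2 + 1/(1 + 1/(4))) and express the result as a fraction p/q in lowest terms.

5/14

Start with 4.
1 + 1/(4/1) = 1 + 1/4 = 5/4
2 + 1/(5/4) = 2 + 4/5 = 14/5
0 + 1/(14/5) = 0 + 5/14 = 5/14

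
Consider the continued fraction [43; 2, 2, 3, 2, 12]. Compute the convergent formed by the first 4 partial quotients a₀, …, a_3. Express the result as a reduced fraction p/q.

738/17

Collapse the nested fraction from the inside out:
Start with 3.
2 + 1/(3/1) = 2 + 1/3 = 7/3
2 + 1/(7/3) = 2 + 3/7 = 17/7
43 + 1/(17/7) = 43 + 7/17 = 738/17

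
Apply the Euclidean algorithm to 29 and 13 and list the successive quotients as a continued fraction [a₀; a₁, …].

29 = 2·13 + 3, so a_0 = 2
13 = 4·3 + 1, so a_1 = 4
3 = 3·1 + 0, so a_2 = 3

[2; 4, 3]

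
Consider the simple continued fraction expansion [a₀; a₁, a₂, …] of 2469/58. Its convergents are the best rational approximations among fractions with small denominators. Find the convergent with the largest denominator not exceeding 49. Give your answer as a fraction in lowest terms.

298/7

List convergents until the denominator exceeds the bound:
a_0 = 42: 42/1  (≤ bound)
a_1 = 1: 43/1  (≤ bound)
a_2 = 1: 85/2  (≤ bound)
a_3 = 3: 298/7  (≤ bound)
a_4 = 8: 2469/58  (> 49, stop)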